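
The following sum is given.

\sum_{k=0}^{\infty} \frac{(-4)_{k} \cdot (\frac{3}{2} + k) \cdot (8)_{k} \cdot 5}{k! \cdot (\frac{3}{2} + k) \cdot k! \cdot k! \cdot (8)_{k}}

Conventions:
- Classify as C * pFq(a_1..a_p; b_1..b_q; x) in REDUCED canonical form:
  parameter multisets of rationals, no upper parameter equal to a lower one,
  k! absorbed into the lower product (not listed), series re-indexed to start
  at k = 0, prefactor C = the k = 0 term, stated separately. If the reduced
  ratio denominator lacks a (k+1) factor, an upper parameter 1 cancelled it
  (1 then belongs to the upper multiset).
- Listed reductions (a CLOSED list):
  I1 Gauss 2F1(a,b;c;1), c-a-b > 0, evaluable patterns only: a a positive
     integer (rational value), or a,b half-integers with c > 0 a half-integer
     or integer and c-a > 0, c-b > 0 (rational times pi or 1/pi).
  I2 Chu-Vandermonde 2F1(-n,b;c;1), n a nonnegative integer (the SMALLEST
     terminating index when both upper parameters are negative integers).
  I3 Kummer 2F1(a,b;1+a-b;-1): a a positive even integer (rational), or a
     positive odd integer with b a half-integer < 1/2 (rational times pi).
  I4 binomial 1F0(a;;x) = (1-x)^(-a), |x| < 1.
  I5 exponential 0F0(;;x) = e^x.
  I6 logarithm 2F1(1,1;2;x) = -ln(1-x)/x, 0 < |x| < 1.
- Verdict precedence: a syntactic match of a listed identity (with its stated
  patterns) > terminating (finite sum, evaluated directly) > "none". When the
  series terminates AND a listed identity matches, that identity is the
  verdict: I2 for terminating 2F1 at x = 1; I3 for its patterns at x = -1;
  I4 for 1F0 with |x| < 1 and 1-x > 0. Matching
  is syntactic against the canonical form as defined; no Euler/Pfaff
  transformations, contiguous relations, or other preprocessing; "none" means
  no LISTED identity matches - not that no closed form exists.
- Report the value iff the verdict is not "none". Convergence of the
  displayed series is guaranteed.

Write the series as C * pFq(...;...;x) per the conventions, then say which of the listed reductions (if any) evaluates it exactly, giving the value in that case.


x = 1 here; the reduced form reads 1F2, upper {-4}, lower {1, 1}, C = 5. Verdict: terminating at k = 4: the factor (-4)_k kills every later term; summing the 5 survivors is exact. Exact value: -\frac{515}{64}.

Structural cue: with t_0 = 5, the parameter 8 appears in both the upper and lower lists and cancels (alongside the other common factor).
Ratio: r(k) = 1 * (k-4) / [(k+1) (k+1) (k+1)] ; factor over Q: parameters, x = 1, and C = 5.


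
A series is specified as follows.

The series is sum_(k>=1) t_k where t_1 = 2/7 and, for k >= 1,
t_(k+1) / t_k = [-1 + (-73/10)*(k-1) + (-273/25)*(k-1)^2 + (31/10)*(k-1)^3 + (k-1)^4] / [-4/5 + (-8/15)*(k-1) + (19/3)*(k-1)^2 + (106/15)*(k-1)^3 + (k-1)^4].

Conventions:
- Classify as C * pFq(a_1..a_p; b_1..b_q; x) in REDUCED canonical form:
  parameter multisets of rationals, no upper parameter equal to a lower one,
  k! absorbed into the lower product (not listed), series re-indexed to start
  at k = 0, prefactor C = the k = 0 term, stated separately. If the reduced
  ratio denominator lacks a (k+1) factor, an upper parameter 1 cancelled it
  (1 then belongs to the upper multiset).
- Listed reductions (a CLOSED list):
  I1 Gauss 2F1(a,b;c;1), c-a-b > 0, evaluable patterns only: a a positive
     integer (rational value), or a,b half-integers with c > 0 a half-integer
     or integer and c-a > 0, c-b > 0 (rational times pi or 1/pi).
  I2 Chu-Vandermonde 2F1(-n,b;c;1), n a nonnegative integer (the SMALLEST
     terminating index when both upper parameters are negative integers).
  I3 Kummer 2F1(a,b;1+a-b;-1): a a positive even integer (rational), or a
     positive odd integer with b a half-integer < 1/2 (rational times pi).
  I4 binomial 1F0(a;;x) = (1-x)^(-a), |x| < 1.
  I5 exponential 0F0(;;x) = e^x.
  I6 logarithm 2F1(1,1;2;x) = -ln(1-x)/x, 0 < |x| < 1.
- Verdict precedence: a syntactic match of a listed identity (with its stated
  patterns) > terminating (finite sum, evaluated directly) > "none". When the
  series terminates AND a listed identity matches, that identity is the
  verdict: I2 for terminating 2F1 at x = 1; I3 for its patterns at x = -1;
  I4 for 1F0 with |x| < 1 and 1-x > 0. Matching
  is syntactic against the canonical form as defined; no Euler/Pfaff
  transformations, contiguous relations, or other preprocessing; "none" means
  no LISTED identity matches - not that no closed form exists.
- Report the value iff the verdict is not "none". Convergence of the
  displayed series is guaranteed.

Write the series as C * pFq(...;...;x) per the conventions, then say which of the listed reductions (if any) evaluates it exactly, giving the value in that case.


Prefactor 2/7, argument 1: 3F2 with upper {-5/2, 1/5, 5} over lower {-1/3, 6}. Verdict: none - this 3F2 at x = 1 matches no listed pattern, and upper {-5/2, 1/5, 5} holds no stopper.

The tell: x = 1 and roots of the ratio polynomials (C = 2/7) are the negated parameters.
Ratio: r(k) = 1 * (k-5/2) (k+1/5) (k+5) / [(k-1/3) (k+6) (k+1)] - rational in k, leading ratio 1; with t_0 = 2/7, classification follows.


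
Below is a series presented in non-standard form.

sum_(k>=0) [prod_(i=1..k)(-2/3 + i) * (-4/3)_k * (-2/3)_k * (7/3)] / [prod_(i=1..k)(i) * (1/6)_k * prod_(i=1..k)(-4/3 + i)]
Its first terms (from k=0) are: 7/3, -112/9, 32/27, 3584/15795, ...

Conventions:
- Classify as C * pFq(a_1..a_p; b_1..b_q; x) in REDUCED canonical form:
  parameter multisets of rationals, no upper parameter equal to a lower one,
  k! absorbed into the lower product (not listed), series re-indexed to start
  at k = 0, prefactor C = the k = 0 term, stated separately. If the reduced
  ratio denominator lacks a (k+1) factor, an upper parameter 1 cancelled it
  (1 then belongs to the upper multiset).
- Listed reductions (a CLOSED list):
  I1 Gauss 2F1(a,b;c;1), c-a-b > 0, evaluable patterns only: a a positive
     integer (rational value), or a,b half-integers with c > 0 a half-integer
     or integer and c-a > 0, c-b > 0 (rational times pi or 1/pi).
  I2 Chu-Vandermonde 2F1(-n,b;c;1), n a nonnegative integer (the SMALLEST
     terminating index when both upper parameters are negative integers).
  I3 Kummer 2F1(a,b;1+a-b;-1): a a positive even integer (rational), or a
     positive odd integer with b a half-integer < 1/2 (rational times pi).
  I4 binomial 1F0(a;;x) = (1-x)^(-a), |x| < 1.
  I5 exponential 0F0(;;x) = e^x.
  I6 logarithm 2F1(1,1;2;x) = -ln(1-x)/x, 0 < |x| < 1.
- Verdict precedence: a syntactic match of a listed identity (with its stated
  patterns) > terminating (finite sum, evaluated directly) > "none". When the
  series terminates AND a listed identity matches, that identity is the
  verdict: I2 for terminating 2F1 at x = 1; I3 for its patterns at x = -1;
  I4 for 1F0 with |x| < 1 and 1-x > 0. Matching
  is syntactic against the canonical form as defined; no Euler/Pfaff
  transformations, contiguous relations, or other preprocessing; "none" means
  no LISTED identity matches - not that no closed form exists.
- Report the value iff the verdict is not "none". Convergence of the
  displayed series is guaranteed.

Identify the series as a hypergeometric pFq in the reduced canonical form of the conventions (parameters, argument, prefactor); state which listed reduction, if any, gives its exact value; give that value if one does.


x = 1 here; the reduced form reads 3F2, upper {-4/3, -2/3, 1/3}, lower {-1/3, 1/6}, C = 7/3. Verdict: none (x = 1): each listed identity misses the multisets {-4/3, -2/3, 1/3} ; {-1/3, 1/6}.

The tell: x = 1 and the running product (C = 7/3) telescopes to a rising factorial.
Ratio: r(k) = 1 * (k-4/3) (k-2/3) (k+1/3) / [(k-1/3) (k+1/6) (k+1)] ; factor over Q: parameters, x = 1, and C = 7/3.


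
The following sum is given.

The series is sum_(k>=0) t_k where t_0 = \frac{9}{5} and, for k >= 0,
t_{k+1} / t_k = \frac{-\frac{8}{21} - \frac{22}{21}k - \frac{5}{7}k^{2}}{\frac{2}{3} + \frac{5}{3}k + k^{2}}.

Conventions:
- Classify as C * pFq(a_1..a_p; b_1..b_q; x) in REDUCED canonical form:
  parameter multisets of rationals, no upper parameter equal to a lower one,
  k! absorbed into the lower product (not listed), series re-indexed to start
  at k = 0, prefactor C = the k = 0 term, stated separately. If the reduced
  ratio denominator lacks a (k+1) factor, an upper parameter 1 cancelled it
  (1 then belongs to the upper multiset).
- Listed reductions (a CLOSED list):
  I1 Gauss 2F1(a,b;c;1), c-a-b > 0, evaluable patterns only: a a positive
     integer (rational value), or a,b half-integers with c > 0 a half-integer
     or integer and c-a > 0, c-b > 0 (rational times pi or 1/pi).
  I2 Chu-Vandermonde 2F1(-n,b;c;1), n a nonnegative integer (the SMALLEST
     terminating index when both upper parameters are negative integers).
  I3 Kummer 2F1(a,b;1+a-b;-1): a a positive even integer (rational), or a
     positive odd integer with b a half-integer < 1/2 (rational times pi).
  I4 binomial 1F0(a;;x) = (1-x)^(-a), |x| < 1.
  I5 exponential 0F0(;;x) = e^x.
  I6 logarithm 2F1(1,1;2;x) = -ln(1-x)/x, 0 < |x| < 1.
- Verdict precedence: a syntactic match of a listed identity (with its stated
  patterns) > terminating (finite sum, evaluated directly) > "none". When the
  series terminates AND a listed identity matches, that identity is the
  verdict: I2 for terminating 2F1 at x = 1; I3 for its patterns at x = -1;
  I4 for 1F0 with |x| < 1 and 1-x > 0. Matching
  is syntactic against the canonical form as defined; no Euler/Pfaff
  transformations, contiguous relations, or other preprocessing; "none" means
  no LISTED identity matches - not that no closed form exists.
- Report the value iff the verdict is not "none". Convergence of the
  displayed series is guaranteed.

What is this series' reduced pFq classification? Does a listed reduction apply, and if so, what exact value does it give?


This is \frac{9}{5} * 1F0(\frac{4}{5}; -; -\frac{5}{7}) in reduced canonical form. Verdict at x = -\frac{5}{7}: binomial (I4) matches (the 1F0 binomial series: exponent -4/5, x = -\frac{5}{7}). Exact value: \frac{9}{5} \cdot \left(\frac{12}{7}\right)^{-\frac{4}{5}}.

The tell: x = -\frac{5}{7} and the ratio is unreduced: k + 2/3 divides both sides (C = 9/5, x = -5/7).
Adjacent-term ratio: r(k) = -\frac{5}{7} * (k+\frac{4}{5}) / [(k+1)] - rational; roots negated = parameters, x = -\frac{5}{7}, C = \frac{9}{5}.


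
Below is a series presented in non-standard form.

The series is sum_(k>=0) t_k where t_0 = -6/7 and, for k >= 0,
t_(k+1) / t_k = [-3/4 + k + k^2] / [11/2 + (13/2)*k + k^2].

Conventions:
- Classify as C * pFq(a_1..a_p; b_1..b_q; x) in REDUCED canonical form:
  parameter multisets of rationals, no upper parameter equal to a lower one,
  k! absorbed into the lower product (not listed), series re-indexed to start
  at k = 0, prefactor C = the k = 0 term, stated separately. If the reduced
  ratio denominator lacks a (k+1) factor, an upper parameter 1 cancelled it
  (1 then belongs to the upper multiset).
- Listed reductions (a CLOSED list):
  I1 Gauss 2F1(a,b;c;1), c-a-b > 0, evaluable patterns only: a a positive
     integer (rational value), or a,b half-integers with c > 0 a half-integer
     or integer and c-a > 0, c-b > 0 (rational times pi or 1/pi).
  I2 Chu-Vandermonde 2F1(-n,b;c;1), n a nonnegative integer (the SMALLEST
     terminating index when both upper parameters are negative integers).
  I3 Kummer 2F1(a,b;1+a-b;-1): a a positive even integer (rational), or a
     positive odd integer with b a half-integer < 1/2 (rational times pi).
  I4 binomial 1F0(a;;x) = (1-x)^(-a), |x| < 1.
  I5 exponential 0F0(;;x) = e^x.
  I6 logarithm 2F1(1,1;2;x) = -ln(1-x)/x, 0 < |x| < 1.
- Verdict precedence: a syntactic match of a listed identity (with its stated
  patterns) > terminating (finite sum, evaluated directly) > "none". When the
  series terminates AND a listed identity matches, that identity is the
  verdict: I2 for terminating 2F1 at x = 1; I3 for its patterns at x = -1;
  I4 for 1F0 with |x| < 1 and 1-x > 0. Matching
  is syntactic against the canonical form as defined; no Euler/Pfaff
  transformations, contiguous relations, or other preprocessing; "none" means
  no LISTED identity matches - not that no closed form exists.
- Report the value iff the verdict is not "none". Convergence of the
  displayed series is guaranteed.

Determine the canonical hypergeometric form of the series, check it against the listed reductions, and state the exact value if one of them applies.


Classification (C = -6/7): 2F1 with upper {-1/2, 3/2}, lower {11/2}, argument x = 1. Verdict: the half-integer Gauss pattern (I1) fires (x = 1; upper {-1/2, 3/2} half-integers, c = 11/2 in the evaluable pattern). Exact value: (-945/4096) * pi.

First insight: x = 1 and roots of the ratio polynomials (C = -6/7, x = 1) are the negated parameters.
Adjacent-term ratio: r(k) = 1 * (k-1/2) (k+3/2) / [(k+11/2) (k+1)] - rational; roots negated = parameters, x = 1, C = -6/7.


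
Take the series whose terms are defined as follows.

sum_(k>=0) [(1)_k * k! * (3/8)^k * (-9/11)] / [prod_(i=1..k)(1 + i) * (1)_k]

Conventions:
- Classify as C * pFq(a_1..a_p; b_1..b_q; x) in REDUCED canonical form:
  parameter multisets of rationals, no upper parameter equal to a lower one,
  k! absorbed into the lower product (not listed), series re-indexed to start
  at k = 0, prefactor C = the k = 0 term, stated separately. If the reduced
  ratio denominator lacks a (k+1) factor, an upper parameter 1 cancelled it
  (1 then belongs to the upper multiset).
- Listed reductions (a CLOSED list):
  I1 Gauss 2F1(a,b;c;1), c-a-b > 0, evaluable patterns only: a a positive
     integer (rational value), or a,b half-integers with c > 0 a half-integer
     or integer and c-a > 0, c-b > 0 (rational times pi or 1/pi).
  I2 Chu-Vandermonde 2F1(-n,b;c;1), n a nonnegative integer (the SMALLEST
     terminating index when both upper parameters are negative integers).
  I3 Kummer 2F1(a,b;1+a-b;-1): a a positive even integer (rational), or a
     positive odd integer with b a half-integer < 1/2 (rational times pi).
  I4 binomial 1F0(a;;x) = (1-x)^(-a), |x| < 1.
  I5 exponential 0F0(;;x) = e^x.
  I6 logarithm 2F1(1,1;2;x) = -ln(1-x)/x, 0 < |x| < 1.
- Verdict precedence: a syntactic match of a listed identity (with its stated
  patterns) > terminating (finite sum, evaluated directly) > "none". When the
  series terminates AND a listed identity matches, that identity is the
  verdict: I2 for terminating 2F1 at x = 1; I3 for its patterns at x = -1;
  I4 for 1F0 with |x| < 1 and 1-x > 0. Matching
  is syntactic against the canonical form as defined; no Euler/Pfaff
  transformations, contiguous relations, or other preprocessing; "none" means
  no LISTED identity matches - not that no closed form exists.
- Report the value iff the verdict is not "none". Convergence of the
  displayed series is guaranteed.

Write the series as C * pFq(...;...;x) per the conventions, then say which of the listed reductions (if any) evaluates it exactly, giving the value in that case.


x = 3/8 here; the reduced form reads 2F1, upper {1, 1}, lower {2}, C = -9/11. Verdict (x = 3/8): the I6 logarithm reduction applies (the logarithm: parameters (1,1;2), x = 3/8). Its exact value is (24/11) * ln(5/8).

Key step: t_0 being -9/11, the lower running product (C = -9/11, x = 3/8) is a rising factorial.
Adjacent-term ratio: r(k) = (3/8) * (k+1) (k+1) / [(k+2) (k+1)] - poly over poly, x = (3/8) from leading terms; C = -9/11 at k = 0.


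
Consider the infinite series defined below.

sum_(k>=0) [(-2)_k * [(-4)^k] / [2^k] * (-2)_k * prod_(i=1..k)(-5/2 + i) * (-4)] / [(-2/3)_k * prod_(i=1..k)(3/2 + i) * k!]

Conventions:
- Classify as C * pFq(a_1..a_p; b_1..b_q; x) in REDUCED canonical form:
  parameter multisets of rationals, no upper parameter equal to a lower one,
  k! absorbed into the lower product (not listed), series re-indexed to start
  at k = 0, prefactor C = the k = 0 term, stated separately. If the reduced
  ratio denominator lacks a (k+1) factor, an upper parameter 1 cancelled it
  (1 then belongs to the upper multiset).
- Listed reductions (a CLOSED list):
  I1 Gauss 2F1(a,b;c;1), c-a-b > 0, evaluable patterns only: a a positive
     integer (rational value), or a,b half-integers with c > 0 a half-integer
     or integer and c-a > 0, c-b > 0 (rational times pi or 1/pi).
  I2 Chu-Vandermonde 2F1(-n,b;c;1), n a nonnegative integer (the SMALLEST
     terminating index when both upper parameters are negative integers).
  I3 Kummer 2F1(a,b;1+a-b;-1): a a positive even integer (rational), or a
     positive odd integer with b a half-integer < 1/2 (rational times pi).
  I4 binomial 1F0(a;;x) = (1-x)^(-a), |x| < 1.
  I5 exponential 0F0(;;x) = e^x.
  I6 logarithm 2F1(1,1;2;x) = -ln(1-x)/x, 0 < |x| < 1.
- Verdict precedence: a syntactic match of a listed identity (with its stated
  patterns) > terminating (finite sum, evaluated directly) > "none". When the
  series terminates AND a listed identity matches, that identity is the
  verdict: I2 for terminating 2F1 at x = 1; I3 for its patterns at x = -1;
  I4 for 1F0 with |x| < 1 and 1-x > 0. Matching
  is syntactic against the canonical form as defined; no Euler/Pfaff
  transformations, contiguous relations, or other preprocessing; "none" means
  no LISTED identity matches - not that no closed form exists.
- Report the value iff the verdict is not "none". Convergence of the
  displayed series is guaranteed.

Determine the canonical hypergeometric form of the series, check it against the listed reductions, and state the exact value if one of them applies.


Reduced: x = -2, 3F2, upper = {-2, -2, -3/2}, lower = {-2/3, 5/2}, C = -4. Verdict: terminating (-2 upstairs). 3 nonzero terms in all; added directly. Its exact value is 260/7.

Structural cue: t_0 being -4, the lower running product (C = -4) is a rising factorial.
Term ratio: r(k) = (-2) * (k-2) (k-2) (k-3/2) / [(k-2/3) (k+5/2) (k+1)] ; factor over Q: parameters, x = (-2), and C = -4.


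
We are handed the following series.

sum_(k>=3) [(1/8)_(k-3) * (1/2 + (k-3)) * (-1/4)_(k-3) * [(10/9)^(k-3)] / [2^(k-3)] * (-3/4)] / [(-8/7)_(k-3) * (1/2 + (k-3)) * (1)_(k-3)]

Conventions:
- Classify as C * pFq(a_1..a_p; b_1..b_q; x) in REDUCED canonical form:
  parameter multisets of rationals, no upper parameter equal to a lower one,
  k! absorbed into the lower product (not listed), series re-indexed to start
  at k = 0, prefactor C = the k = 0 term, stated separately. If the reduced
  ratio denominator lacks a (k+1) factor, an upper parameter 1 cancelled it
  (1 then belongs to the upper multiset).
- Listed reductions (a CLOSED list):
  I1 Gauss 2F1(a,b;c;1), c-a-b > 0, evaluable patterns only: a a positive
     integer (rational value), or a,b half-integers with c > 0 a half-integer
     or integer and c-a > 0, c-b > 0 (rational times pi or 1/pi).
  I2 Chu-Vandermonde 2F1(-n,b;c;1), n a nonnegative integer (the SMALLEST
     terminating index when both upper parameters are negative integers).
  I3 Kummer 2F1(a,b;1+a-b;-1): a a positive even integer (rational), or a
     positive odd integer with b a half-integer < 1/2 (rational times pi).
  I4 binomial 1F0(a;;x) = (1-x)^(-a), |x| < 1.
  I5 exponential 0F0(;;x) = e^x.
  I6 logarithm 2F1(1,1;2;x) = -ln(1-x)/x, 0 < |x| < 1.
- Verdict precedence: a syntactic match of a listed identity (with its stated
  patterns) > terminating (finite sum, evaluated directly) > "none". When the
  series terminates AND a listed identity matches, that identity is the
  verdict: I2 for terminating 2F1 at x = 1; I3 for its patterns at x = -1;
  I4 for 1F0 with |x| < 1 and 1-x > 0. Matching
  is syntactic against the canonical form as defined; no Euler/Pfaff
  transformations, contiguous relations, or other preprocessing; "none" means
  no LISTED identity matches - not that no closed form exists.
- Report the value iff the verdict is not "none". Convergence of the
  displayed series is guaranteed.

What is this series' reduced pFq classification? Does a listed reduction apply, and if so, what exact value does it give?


With C = -3/4: the canonical form is 2F1(-1/4, 1/8; -8/7; 5/9). Verdict: none (x = 5/9): each listed identity misses the multisets {-1/4, 1/8} ; {-8/7}.

The tell: from the first term -3/4: (1)_k (C = -3/4) is k! itself.
Consecutive-term ratio: r(k) = (5/9) * (k-1/4) (k+1/8) / [(k-8/7) (k+1)] - poly over poly, x = (5/9) from leading terms; C = -3/4 at k = 0.


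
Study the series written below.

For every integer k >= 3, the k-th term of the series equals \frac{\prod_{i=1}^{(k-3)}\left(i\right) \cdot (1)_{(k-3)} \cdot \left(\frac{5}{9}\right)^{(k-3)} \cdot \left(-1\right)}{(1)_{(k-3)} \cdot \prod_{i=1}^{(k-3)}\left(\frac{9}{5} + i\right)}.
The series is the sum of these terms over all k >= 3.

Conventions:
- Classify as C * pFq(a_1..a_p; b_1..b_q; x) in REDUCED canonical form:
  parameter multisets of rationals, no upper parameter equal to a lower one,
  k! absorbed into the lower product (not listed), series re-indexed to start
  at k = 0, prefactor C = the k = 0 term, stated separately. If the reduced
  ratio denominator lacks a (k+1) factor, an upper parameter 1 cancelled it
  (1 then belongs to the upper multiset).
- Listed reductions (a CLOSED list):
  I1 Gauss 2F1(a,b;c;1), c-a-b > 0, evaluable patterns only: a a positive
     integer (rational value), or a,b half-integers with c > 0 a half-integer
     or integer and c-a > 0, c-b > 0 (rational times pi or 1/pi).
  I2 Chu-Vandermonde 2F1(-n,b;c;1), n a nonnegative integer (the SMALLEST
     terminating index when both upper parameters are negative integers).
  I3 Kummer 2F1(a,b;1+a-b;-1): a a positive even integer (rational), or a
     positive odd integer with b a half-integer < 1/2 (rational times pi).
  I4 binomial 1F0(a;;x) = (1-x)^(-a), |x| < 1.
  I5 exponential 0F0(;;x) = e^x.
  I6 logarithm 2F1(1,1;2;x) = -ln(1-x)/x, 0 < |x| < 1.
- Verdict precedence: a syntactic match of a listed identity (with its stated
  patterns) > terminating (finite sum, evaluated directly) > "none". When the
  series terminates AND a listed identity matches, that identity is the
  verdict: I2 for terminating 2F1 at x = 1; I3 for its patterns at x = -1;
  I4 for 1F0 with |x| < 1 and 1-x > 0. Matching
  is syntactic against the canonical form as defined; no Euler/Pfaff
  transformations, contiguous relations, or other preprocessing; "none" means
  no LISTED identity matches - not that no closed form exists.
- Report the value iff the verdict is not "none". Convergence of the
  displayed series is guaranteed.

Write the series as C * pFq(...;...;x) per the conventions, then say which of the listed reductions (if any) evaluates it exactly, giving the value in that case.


This is -1 * 2F1(1, 1; \frac{14}{5}; \frac{5}{9}) in reduced canonical form. Verdict: none. A 2F1 with upper {1, 1} fits none of I1-I6 at x = \frac{5}{9}; the sum runs forever.

Structural cue: t_0 = -1 here, and (1)_k (C = -1, x = 5/9) is k! itself.
Term ratio: r(k) = \frac{5}{9} * (k+1) (k+1) / [(k+\frac{14}{5}) (k+1)] - rational; roots negated = parameters, x = \frac{5}{9}, C = -1.


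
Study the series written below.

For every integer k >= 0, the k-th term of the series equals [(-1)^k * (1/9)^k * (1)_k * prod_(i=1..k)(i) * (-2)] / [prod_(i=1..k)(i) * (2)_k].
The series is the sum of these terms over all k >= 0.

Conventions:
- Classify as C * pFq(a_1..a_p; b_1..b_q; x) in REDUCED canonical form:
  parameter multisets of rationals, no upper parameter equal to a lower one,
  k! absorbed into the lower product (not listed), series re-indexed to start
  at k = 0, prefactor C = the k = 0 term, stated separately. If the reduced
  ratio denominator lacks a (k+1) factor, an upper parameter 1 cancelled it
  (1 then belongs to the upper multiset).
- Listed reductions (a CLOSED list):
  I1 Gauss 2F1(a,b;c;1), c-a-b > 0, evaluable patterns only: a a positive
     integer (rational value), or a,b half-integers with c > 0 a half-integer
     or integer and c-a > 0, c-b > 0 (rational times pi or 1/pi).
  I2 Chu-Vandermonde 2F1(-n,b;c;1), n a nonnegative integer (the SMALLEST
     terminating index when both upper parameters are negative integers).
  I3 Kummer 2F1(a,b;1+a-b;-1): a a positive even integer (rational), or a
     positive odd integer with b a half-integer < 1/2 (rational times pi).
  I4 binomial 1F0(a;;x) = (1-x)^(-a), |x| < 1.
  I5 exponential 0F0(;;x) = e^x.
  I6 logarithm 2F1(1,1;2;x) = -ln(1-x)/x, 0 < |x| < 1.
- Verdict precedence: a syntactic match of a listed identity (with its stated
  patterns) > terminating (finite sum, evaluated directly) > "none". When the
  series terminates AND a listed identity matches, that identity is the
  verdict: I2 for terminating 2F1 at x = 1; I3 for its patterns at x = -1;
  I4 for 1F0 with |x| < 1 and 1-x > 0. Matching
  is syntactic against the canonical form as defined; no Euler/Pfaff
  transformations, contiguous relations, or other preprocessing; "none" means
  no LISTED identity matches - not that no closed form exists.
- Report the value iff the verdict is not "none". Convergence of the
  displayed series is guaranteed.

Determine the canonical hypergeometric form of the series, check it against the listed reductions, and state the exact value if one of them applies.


Canonical form: C = -2 times 2F1 with upper {1, 1}, lower {2}, x = -1/9. Verdict (x = -1/9): the I6 logarithm reduction applies (the logarithm: parameters (1,1;2), x = -1/9). Sum: (-18) * ln(10/9).

First insight: t_0 = -2 here, and the product of the first k integers (C = -2) is k!.
Step ratio: r(k) = (-1/9) * (k+1) (k+1) / [(k+2) (k+1)] - poly over poly, x = (-1/9) from leading terms; C = -2 at k = 0.


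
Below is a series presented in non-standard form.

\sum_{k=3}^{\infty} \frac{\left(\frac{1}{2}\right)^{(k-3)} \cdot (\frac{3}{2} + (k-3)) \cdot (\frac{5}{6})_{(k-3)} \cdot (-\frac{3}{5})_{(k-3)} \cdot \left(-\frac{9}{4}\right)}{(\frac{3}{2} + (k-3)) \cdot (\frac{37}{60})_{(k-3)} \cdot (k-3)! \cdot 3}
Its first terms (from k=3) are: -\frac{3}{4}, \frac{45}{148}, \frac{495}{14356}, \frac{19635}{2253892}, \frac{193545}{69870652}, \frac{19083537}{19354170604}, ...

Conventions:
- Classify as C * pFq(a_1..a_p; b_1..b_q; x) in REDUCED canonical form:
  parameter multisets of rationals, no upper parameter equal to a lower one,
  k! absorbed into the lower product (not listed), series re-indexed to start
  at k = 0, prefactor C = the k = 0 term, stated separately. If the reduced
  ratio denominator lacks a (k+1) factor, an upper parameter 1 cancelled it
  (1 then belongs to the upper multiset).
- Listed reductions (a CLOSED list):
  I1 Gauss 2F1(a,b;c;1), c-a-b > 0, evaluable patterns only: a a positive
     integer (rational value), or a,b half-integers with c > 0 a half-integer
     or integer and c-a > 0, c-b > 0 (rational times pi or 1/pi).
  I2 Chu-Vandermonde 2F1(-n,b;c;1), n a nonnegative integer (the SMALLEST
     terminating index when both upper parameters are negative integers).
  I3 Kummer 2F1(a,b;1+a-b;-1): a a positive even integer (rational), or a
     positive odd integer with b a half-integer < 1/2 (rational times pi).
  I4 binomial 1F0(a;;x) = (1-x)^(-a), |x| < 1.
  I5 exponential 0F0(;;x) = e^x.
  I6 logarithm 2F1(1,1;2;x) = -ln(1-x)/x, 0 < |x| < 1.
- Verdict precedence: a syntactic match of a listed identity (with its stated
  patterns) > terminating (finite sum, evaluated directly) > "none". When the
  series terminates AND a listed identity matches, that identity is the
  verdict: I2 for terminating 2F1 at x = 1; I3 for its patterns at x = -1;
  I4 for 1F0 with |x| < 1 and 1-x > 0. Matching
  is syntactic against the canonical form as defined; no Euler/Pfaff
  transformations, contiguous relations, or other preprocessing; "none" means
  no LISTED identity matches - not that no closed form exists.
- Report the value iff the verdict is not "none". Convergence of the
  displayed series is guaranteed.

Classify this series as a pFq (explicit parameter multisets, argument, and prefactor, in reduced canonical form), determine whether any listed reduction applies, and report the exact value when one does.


At argument \frac{1}{2}: a 2F1 with upper {-\frac{3}{5}, \frac{5}{6}}, lower {\frac{37}{60}}, scaled by C = -\frac{3}{4}. Verdict: none here - no I1-I6 shape fits x = \frac{1}{2} with lower {\frac{37}{60}}.

Structural cue: from the first term -\frac{3}{4}: the factor k + 3/2 cancels (top and bottom), leaving prefactor -3/4.
Term ratio: r(k) = \frac{1}{2} * (k-\frac{3}{5}) (k+\frac{5}{6}) / [(k+\frac{37}{60}) (k+1)] - rational in k. x = \frac{1}{2}; t_0 = -\frac{3}{4}; negate the roots.


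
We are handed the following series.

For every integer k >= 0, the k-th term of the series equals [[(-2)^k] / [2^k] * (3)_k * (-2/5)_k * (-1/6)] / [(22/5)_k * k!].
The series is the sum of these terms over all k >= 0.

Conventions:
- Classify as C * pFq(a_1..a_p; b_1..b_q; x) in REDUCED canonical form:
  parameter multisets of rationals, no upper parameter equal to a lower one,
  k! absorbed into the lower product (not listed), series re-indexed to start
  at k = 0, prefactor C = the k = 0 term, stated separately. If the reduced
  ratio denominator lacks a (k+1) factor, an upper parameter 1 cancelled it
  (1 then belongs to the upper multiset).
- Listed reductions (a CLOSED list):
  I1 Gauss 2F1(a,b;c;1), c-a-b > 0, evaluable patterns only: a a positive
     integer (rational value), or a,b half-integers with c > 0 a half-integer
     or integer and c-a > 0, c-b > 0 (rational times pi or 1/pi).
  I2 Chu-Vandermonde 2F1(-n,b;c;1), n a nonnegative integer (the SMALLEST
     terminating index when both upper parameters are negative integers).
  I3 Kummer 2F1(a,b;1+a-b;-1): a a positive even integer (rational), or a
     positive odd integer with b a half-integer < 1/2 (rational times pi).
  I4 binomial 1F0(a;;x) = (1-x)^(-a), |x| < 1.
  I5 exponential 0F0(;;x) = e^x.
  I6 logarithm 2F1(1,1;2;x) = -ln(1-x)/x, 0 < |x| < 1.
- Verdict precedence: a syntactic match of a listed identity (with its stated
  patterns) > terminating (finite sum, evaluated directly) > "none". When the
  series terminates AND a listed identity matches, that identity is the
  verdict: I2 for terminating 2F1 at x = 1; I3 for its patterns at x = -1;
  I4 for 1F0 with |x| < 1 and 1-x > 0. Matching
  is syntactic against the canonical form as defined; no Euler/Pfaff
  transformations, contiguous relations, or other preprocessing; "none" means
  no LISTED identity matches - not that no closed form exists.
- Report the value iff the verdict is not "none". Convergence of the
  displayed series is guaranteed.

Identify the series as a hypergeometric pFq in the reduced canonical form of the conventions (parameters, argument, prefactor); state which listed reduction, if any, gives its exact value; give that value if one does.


With C = -1/6: the canonical form is 2F1(-2/5, 3; 22/5; -1). Verdict: no listed reduction: x = -1 and upper {-2/5, 3} fail every I1-I6 pattern.

Key observation: from the first term -1/6: the two k-th powers (C = -1/6) combine into one argument.
Adjacent-term ratio: r(k) = (-1) * (k-2/5) (k+3) / [(k+22/5) (k+1)] ; factor over Q: parameters, x = (-1), and C = -1/6.


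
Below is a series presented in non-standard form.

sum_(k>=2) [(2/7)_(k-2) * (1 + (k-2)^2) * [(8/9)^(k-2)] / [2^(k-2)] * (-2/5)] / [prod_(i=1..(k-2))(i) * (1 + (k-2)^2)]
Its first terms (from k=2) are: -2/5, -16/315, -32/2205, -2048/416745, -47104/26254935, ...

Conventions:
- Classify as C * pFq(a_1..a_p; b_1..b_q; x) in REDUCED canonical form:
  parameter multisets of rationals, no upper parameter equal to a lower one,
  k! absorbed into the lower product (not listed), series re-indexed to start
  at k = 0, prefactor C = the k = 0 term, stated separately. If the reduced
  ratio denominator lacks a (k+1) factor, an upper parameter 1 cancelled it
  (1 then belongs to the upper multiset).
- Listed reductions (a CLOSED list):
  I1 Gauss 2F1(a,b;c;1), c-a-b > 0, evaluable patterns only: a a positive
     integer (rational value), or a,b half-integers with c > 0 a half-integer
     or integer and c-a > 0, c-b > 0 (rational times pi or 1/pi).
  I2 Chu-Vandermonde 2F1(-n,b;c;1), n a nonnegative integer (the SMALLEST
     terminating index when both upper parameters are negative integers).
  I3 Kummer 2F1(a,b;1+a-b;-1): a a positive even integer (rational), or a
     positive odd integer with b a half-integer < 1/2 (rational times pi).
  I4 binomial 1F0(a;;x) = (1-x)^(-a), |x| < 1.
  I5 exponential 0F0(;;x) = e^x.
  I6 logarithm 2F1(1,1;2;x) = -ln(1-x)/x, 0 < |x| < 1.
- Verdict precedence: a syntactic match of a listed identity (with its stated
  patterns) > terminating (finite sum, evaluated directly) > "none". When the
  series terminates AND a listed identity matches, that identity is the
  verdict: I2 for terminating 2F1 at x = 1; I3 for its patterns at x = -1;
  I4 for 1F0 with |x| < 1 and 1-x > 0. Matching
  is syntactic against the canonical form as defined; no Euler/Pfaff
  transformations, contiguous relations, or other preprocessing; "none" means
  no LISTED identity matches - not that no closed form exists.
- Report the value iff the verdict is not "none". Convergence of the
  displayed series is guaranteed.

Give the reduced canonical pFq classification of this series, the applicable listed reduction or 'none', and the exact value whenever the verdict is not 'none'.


Key observation: from the first term -2/5: striking the common factor k^2 + 1 reduces the term (C = -2/5, x = 4/9).
Ratio: r(k) = (4/9) * (k+2/7) / [(k+1)] - rational in k, leading ratio (4/9); with t_0 = -2/5, classification follows.

With C = -2/5: the canonical form is 1F0(2/7; -; 4/9). Verdict at x = 4/9: the I4 binomial reduction matches (the 1F0 binomial series: exponent -2/7, x = 4/9). Hence: (-2/5) * (5/9)^(-2/7).


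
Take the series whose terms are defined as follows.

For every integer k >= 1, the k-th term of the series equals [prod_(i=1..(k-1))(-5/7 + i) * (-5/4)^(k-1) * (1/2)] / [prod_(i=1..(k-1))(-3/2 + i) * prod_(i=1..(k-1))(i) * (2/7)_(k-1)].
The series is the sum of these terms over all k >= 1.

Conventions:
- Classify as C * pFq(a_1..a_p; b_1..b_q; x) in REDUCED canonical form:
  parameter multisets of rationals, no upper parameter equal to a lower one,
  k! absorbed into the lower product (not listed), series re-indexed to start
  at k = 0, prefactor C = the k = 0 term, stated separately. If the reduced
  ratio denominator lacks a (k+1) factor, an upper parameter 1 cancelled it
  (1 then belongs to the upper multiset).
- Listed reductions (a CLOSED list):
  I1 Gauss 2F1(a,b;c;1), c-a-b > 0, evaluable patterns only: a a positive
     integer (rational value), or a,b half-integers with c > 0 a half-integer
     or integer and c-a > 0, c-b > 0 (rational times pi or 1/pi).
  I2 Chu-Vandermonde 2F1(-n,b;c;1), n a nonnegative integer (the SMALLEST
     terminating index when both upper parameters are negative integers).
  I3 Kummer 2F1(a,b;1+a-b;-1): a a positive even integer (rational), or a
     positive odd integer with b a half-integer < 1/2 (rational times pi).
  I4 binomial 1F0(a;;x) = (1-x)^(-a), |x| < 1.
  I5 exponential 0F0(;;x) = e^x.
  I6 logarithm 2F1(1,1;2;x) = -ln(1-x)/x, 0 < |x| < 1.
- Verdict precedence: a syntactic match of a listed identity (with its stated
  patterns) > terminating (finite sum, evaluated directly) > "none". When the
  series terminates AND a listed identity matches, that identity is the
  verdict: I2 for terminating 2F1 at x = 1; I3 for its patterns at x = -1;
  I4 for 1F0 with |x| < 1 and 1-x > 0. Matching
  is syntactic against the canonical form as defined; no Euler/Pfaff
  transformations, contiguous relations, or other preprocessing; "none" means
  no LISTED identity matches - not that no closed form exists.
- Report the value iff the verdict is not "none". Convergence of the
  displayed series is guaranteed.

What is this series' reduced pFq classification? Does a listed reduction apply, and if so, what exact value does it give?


Prefactor 1/2, argument -5/4: 0F1 with upper {-} over lower {-1/2}. Verdict: none - at argument -5/4 the multisets {-} ; {-1/2} match no listed identity.

First insight: x = (-5/4) and the lower running product (C = 1/2) is a rising factorial.
Consecutive-term ratio: r(k) = (-5/4) * 1 / [(k-1/2) (k+1)] - rational; roots negated = parameters, x = (-5/4), C = 1/2.


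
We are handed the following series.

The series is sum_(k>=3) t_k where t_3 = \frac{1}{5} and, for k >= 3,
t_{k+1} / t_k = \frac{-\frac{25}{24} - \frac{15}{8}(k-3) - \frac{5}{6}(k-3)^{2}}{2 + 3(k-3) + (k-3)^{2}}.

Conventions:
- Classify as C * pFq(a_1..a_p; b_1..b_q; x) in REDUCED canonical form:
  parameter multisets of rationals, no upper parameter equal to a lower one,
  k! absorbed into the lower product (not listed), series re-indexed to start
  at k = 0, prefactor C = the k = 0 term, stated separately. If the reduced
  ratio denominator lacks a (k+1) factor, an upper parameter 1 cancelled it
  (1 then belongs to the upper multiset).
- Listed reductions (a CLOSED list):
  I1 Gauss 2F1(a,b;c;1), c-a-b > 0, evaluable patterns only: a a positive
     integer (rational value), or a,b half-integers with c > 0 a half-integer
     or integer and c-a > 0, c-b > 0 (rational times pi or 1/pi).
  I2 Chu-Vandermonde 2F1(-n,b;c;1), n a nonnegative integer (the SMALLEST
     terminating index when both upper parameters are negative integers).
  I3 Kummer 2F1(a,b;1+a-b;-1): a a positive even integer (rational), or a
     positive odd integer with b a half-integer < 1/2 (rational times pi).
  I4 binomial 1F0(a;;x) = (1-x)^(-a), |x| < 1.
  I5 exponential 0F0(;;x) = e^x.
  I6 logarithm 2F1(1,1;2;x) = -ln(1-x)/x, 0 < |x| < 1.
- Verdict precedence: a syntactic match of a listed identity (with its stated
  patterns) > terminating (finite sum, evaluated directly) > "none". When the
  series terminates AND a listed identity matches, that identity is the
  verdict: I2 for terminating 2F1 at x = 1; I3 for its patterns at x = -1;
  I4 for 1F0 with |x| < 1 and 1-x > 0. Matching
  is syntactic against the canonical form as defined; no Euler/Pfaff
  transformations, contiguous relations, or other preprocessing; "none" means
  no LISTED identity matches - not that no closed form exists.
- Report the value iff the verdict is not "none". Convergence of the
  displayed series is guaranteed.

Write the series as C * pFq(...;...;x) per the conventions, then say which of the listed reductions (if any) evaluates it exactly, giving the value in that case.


x = -\frac{5}{6} here; the reduced form reads 2F1, upper {1, \frac{5}{4}}, lower {2}, C = \frac{1}{5}. Verdict: none. No listed pattern accepts 2F1(1, \frac{5}{4}; 2; -\frac{5}{6}).

The tell: x = -\frac{5}{6} and roots of the ratio polynomials (prefactor 1/5) are the negated parameters.
Step ratio: r(k) = -\frac{5}{6} * (k+1) (k+\frac{5}{4}) / [(k+2) (k+1)] - rational in k, leading ratio -\frac{5}{6}; with t_0 = \frac{1}{5}, classification follows.


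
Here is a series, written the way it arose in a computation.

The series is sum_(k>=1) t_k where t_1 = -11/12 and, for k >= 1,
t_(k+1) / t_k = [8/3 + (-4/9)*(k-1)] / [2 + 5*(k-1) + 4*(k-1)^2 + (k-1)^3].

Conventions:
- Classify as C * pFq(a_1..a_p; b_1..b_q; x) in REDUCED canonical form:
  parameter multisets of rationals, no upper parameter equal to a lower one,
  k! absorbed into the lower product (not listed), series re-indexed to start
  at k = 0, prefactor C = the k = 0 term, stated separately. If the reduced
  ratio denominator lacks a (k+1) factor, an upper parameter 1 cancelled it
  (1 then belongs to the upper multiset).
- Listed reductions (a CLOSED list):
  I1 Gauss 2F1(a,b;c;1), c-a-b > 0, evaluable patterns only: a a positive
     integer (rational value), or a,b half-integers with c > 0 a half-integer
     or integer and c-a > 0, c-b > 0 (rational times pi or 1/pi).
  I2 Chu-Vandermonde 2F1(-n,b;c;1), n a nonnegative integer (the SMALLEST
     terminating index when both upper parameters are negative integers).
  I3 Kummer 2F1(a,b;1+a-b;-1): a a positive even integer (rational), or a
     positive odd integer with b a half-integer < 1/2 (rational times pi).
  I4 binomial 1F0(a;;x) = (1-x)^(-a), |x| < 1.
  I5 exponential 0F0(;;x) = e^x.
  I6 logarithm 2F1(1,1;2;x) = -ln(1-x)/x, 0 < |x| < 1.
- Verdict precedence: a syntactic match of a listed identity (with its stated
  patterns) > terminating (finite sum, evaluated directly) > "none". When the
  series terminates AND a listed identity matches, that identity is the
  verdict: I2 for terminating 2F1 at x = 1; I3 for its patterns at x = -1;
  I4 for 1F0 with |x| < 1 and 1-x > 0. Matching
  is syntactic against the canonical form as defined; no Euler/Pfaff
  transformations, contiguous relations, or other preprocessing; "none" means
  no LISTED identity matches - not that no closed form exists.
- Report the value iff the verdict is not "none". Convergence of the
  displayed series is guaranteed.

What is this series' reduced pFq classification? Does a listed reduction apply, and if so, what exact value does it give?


With C = -11/12: the canonical form is 1F2(-6; 1, 2; -4/9). Verdict: terminating (-6 upstairs). 7 nonzero terms in all; added directly. Its exact value is -214839334193/90398114100.

Structural cue: t_0 being -11/12, factor the ratio over Q (C = -11/12): negated roots = parameters.
Step ratio: r(k) = (-4/9) * (k-6) / [(k+1) (k+2) (k+1)] - rational in k. x = (-4/9); t_0 = -11/12; negate the roots.
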